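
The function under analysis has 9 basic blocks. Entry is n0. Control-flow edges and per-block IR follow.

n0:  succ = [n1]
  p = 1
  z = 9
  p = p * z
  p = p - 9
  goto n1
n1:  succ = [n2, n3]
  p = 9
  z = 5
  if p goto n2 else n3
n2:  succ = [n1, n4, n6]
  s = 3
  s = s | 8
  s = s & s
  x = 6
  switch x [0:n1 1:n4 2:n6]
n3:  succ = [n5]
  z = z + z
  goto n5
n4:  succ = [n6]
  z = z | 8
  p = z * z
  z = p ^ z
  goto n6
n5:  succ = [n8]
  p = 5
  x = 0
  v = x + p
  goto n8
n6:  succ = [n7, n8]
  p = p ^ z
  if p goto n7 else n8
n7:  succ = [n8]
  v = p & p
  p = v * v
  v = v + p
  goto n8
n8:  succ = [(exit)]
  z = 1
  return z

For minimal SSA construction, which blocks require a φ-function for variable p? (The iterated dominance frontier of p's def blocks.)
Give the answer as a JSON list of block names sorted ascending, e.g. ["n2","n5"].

idom tree: n1←n0 n2←n1 n3←n1 n4←n2 n5←n3 n6←n2 n7←n6 n8←n1
Dom at joins:
  n1: preds {n0,n2}: {n0} ∩ {n0,n1,n2} = {n0}; idom=n0
  n6: preds {n2,n4}: {n0,n1,n2} ∩ {n0,n1,n2,n4} = {n0,n1,n2}; idom=n2
  n8: preds {n5,n6,n7}: {n0,n1,n3,n5} ∩ {n0,n1,n2,n6} ∩ {n0,n1,n2,n6,n7} = {n0,n1}; idom=n1

Frontier:
  join n1 pred n0: · stop@n0
  join n1 pred n2: n2→n1 stop@n0
  join n6 pred n2: · stop@n2
  join n6 pred n4: n4 stop@n2
  join n8 pred n5: n5→n3 stop@n1
  join n8 pred n6: n6→n2 stop@n1
  join n8 pred n7: n7→n6→n2 stop@n1
  n0 → ∅
  n1 → {n1}
  n2 → {n1,n8}
  n3 → {n8}
  n4 → {n6}
  n5 → {n8}
  n6 → {n8}
  n7 → {n8}
  n8 → ∅

φ for p: defs {n0,n1,n4,n5,n6,n7}
  DF⁺ = {n1,n6,n8}

Answer: ["n1", "n6", "n8"]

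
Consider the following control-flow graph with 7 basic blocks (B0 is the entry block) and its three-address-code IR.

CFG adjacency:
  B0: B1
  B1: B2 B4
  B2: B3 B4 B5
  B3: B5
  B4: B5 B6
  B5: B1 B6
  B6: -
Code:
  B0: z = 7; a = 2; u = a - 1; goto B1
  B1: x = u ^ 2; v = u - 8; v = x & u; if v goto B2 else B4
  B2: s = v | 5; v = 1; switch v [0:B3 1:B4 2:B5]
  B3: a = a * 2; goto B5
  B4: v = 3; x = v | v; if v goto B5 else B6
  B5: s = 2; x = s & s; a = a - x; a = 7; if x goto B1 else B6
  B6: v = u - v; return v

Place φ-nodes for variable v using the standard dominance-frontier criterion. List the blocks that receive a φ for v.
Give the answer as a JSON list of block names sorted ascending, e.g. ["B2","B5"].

idom tree: B1←B0 B2←B1 B3←B2 B4←B1 B5←B1 B6←B1
Dom∩ at merges:
  B1: preds {B0,B5}: {B0} ∩ {B0,B1,B5} = {B0}; idom=B0
  B4: preds {B1,B2}: {B0,B1} ∩ {B0,B1,B2} = {B0,B1}; idom=B1
  B5: preds {B2,B3,B4}: {B0,B1,B2} ∩ {B0,B1,B2,B3} ∩ {B0,B1,B4} = {B0,B1}; idom=B1
  B6: preds {B4,B5}: {B0,B1,B4} ∩ {B0,B1,B5} = {B0,B1}; idom=B1

DF derivation:
  B1←B0: walk · to B0
  B1←B5: walk B5→B1 to B0
  B4←B1: walk · to B1
  B4←B2: walk B2 to B1
  B5←B2: walk B2 to B1
  B5←B3: walk B3→B2 to B1
  B5←B4: walk B4 to B1
  B6←B4: walk B4 to B1
  B6←B5: walk B5 to B1
  B0 → ∅
  B1 → {B1}
  B2 → {B4,B5}
  B3 → {B5}
  B4 → {B5,B6}
  B5 → {B1,B6}
  B6 → ∅

φ for v: defs {B1,B2,B4,B6}
  DF⁺ = {B1,B4,B5,B6}

Answer: ["B1", "B4", "B5", "B6"]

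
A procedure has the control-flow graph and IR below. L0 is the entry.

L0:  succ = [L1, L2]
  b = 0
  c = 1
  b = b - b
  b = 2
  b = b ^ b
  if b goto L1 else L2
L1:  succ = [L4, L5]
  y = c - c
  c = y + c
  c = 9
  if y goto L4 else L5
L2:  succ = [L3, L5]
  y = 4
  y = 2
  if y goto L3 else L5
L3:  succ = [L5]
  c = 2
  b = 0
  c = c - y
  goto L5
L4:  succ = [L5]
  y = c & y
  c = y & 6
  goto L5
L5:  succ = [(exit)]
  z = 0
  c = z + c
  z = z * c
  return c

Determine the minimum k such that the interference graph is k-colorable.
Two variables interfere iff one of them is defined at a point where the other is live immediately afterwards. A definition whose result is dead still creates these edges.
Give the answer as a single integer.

Answer: 3

Derivation:
def/use:
  L0 def {b,c} use ∅
  L1 def {c,y} use {c}
  L2 def {y} use ∅
  L3 def {b,c} use {y}
  L4 def {c,y} use {c,y}
  L5 def {c,z} use {c}

Live sets:
  L0: in=∅ out={c}
  L1: in={c} out={c,y}
  L2: in={c} out={c,y}
  L3: in={y} out={c}
  L4: in={c,y} out={c}
  L5: in={c} out=∅

Interference:
  b — {c,y}
  c — {b,y,z}
  y — {b,c}
  z — {c}

Colouring:
  {b,c,y} pairwise interfere (3-clique) ⇒ χ ≥ 3
  assign b→r1 c→r0 y→r2 z→r1 — no edge inside a register ⇒ χ ≤ 3
  χ = 3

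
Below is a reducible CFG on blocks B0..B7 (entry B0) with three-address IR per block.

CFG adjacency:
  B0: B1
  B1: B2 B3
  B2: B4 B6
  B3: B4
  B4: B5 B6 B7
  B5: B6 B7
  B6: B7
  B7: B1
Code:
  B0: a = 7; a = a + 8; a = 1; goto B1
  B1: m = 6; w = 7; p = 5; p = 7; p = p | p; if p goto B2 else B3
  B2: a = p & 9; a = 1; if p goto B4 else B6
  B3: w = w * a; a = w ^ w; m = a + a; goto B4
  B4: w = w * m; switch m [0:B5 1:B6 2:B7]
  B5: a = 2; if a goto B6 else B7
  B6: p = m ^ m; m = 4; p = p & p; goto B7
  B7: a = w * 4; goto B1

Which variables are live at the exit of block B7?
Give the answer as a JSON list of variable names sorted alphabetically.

Block summaries:
  B0 def {a} use ∅
  B1 def {m,p,w} use ∅
  B2 def {a} use {p}
  B3 def {a,m,w} use {a,w}
  B4 def {w} use {m,w}
  B5 def {a} use ∅
  B6 def {m,p} use {m}
  B7 def {a} use {w}

Live sets:
  live B0: ∅→{a}
  live B1: {a}→{a,m,p,w}
  live B2: {m,p,w}→{m,w}
  live B3: {a,w}→{m,w}
  live B4: {m,w}→{m,w}
  live B5: {m,w}→{m,w}
  live B6: {m,w}→{w}
  live B7: {w}→{a}

live-out(B7) = ["a"]

Answer: ["a"]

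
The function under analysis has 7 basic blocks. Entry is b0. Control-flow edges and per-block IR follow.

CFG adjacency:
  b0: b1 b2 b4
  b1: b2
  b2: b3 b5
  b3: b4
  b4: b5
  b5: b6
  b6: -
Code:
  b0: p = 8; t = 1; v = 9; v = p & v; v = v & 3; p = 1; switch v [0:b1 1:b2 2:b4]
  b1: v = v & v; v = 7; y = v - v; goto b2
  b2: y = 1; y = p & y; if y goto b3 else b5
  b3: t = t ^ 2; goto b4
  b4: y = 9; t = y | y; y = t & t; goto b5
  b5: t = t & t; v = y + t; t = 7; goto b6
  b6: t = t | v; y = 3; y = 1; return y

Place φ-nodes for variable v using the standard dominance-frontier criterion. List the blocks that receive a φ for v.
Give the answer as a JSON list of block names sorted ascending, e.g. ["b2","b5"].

idom tree: b1←b0 b2←b0 b3←b2 b4←b0 b5←b0 b6←b5
Dom at joins:
  b2: preds {b0,b1}: {b0} ∩ {b0,b1} = {b0}; idom=b0
  b4: preds {b0,b3}: {b0} ∩ {b0,b2,b3} = {b0}; idom=b0
  b5: preds {b2,b4}: {b0,b2} ∩ {b0,b4} = {b0}; idom=b0

DF derivation:
  b2←b0: walk · to b0
  b2←b1: walk b1 to b0
  b4←b0: walk · to b0
  b4←b3: walk b3→b2 to b0
  b5←b2: walk b2 to b0
  b5←b4: walk b4 to b0
  DF(b0)=∅
  DF(b1)={b2}
  DF(b2)={b4,b5}
  DF(b3)={b4}
  DF(b4)={b5}
  DF(b5)=∅
  DF(b6)=∅

φ for v: defs {b0,b1,b5}
  DF⁺ = {b2,b4,b5}

Answer: ["b2", "b4", "b5"]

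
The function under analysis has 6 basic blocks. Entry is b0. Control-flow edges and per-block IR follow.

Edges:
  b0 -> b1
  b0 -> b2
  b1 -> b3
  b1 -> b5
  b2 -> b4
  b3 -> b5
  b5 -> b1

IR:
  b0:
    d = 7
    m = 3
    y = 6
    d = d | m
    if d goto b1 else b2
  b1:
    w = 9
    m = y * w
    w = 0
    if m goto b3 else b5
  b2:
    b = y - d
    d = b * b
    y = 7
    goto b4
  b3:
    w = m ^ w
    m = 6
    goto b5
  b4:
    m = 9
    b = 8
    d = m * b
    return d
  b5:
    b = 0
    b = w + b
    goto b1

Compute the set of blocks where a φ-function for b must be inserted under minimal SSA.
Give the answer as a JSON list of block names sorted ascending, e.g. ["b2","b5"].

idom tree: b1←b0 b2←b0 b3←b1 b4←b2 b5←b1
Dom∩ at merges:
  b1: preds {b0,b5}: {b0} ∩ {b0,b1,b5} = {b0}; idom=b0
  b5: preds {b1,b3}: {b0,b1} ∩ {b0,b1,b3} = {b0,b1}; idom=b1

DF walk-up:
  b1←b0: walk · to b0
  b1←b5: walk b5→b1 to b0
  b5←b1: walk · to b1
  b5←b3: walk b3 to b1
  b0 → ∅
  b1 → {b1}
  b2 → ∅
  b3 → {b5}
  b4 → ∅
  b5 → {b1}

φ for b: defs {b2,b4,b5}
  DF⁺ = {b1}

Answer: ["b1"]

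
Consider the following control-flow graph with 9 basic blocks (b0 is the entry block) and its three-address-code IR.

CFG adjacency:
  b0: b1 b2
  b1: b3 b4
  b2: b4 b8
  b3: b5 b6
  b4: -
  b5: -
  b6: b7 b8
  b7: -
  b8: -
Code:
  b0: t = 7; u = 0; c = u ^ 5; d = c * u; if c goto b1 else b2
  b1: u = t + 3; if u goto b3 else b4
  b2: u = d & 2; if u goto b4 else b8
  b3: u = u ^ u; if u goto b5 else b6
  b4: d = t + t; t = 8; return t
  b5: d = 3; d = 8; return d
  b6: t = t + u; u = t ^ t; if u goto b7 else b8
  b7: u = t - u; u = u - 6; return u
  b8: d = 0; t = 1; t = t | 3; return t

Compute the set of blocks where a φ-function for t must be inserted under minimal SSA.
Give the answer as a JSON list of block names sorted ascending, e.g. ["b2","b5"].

idom tree: b1←b0 b2←b0 b3←b1 b4←b0 b5←b3 b6←b3 b7←b6 b8←b0
Join-block Dom:
  b4: preds {b1,b2}: {b0,b1} ∩ {b0,b2} = {b0}; idom=b0
  b8: preds {b2,b6}: {b0,b2} ∩ {b0,b1,b3,b6} = {b0}; idom=b0

Frontier:
  join b4 pred b1: b1 stop@b0
  join b4 pred b2: b2 stop@b0
  join b8 pred b2: b2 stop@b0
  join b8 pred b6: b6→b3→b1 stop@b0
  DF(b0)=∅
  DF(b1)={b4,b8}
  DF(b2)={b4,b8}
  DF(b3)={b8}
  DF(b4)=∅
  DF(b5)=∅
  DF(b6)={b8}
  DF(b7)=∅
  DF(b8)=∅

φ for t: defs {b0,b4,b6,b8}
  DF⁺ = {b8}

Answer: ["b8"]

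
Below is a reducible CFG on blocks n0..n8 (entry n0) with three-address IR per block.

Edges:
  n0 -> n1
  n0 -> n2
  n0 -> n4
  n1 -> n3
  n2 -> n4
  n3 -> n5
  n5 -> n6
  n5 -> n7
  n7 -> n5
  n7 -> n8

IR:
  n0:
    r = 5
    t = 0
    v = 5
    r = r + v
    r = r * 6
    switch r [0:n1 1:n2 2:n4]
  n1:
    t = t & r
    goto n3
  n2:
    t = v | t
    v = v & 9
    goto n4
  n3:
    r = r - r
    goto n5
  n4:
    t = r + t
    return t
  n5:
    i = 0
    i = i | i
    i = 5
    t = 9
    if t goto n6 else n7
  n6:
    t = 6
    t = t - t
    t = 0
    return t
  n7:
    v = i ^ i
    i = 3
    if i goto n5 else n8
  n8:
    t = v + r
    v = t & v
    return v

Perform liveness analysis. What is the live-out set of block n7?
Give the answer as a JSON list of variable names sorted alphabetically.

Per-block:
  n0: def={r,t,v} ue=∅
  n1: def={t} ue={r,t}
  n2: def={t,v} ue={t,v}
  n3: def={r} ue={r}
  n4: def={t} ue={r,t}
  n5: def={i,t} ue=∅
  n6: def={t} ue=∅
  n7: def={i,v} ue={i}
  n8: def={t,v} ue={r,v}

Live sets:
  live n0: ∅→{r,t,v}
  live n1: {r,t}→{r}
  live n2: {r,t,v}→{r,t}
  live n3: {r}→{r}
  live n4: {r,t}→∅
  live n5: {r}→{i,r}
  live n6: ∅→∅
  live n7: {i,r}→{r,v}
  live n8: {r,v}→∅

live-out(n7) = ["r", "v"]

Answer: ["r", "v"]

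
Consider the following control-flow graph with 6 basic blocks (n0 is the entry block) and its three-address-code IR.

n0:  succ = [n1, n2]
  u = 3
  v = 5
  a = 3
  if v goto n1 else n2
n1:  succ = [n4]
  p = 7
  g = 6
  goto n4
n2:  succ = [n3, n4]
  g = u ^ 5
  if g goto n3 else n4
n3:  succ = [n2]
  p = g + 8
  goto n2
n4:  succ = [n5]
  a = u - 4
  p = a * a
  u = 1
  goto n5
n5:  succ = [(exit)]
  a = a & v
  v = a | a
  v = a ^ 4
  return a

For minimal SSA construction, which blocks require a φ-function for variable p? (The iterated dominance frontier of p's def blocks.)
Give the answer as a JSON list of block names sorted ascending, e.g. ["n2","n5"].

idom tree: n1←n0 n2←n0 n3←n2 n4←n0 n5←n4
Dom at joins:
  n2: preds {n0,n3}: {n0} ∩ {n0,n2,n3} = {n0}; idom=n0
  n4: preds {n1,n2}: {n0,n1} ∩ {n0,n2} = {n0}; idom=n0

DF walk-up:
  n2←n0: walk · to n0
  n2←n3: walk n3→n2 to n0
  n4←n1: walk n1 to n0
  n4←n2: walk n2 to n0
  DF(n0)=∅
  DF(n1)={n4}
  DF(n2)={n2,n4}
  DF(n3)={n2}
  DF(n4)=∅
  DF(n5)=∅

φ for p: defs {n1,n3,n4}
  DF⁺ = {n2,n4}

Answer: ["n2", "n4"]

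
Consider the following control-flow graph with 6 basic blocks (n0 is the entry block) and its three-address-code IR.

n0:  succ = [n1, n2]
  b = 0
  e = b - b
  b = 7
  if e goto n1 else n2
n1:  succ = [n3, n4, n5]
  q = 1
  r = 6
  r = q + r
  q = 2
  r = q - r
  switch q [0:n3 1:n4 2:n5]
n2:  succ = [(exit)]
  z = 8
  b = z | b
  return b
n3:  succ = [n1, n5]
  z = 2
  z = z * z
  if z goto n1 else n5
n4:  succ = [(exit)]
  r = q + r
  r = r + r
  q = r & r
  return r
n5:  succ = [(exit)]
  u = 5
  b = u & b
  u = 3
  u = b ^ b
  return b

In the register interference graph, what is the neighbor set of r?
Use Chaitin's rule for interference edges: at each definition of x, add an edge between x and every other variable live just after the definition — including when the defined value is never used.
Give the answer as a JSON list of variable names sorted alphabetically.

Answer: ["b", "q"]

Derivation:
Per-block:
  n0 def {b,e} use ∅
  n1 def {q,r} use ∅
  n2 def {b,z} use {b}
  n3 def {z} use ∅
  n4 def {q,r} use {q,r}
  n5 def {b,u} use {b}

Backward fixpoint:
  n0: in=∅ out={b}
  n1: in={b} out={b,q,r}
  n2: in={b} out=∅
  n3: in={b} out={b}
  n4: in={q,r} out=∅
  n5: in={b} out=∅

Interfere edges:
  b — {e,q,r,u,z}
  e — {b}
  q — {b,r}
  r — {b,q}
  u — {b}
  z — {b}

N(r) = ["b", "q"]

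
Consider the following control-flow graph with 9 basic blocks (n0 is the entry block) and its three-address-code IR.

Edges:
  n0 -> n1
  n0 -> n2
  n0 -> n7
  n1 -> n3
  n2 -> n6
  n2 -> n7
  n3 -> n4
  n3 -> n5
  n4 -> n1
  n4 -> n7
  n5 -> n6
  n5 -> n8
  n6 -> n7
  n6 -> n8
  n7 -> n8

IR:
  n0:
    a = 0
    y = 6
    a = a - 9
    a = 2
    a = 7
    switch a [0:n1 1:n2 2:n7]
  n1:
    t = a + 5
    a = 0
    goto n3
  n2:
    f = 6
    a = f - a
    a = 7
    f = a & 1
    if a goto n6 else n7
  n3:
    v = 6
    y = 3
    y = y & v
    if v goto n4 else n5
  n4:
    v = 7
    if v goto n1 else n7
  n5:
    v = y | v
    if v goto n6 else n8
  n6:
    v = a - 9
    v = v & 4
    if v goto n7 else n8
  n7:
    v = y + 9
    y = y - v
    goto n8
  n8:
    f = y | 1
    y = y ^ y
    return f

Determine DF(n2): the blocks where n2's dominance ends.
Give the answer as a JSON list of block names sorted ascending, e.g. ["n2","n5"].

Answer: ["n6", "n7"]

Analysis:
idom tree: n1←n0 n2←n0 n3←n1 n4←n3 n5←n3 n6←n0 n7←n0 n8←n0
Dom at joins:
  n1: preds {n0,n4}: {n0} ∩ {n0,n1,n3,n4} = {n0}; idom=n0
  n6: preds {n2,n5}: {n0,n2} ∩ {n0,n1,n3,n5} = {n0}; idom=n0
  n7: preds {n0,n2,n4,n6}: {n0} ∩ {n0,n2} ∩ {n0,n1,n3,n4} ∩ {n0,n6} = {n0}; idom=n0
  n8: preds {n5,n6,n7}: {n0,n1,n3,n5} ∩ {n0,n6} ∩ {n0,n7} = {n0}; idom=n0

DF derivation:
  join n1 pred n0: · stop@n0
  join n1 pred n4: n4→n3→n1 stop@n0
  join n6 pred n2: n2 stop@n0
  join n6 pred n5: n5→n3→n1 stop@n0
  join n7 pred n0: · stop@n0
  join n7 pred n2: n2 stop@n0
  join n7 pred n4: n4→n3→n1 stop@n0
  join n7 pred n6: n6 stop@n0
  join n8 pred n5: n5→n3→n1 stop@n0
  join n8 pred n6: n6 stop@n0
  join n8 pred n7: n7 stop@n0
  n0: DF=∅
  n1: DF={n1,n6,n7,n8}
  n2: DF={n6,n7}
  n3: DF={n1,n6,n7,n8}
  n4: DF={n1,n7}
  n5: DF={n6,n8}
  n6: DF={n7,n8}
  n7: DF={n8}
  n8: DF=∅

DF(n2) = ["n6", "n7"]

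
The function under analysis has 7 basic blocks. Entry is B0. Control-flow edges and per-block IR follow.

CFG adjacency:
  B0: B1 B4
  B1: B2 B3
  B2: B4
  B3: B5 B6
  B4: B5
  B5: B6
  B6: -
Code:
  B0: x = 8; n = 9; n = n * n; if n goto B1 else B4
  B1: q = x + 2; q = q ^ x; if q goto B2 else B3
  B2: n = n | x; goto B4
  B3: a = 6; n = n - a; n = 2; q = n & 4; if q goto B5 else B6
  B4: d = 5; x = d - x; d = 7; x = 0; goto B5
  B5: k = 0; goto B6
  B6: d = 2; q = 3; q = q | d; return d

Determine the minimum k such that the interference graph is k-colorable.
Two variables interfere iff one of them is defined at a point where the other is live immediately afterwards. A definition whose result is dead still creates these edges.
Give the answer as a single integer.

Answer: 3

Analysis:
Block summaries:
  B0 def {n,x} use ∅
  B1 def {q} use {x}
  B2 def {n} use {n,x}
  B3 def {a,n,q} use {n}
  B4 def {d,x} use {x}
  B5 def {k} use ∅
  B6 def {d,q} use ∅

Backward fixpoint:
  B0: in=∅ out={n,x}
  B1: in={n,x} out={n,x}
  B2: in={n,x} out={x}
  B3: in={n} out=∅
  B4: in={x} out=∅
  B5: in=∅ out=∅
  B6: in=∅ out=∅

Conflict graph:
  a — {n}
  d — {q,x}
  k — ∅
  n — {a,q,x}
  q — {d,n,x}
  x — {d,n,q}

Chromatic number:
  {d,q,x} pairwise interfere (3-clique) ⇒ χ ≥ 3
  assign a→c1 d→c0 k→c0 n→c0 q→c1 x→c2 — no edge inside a register ⇒ χ ≤ 3
  χ = 3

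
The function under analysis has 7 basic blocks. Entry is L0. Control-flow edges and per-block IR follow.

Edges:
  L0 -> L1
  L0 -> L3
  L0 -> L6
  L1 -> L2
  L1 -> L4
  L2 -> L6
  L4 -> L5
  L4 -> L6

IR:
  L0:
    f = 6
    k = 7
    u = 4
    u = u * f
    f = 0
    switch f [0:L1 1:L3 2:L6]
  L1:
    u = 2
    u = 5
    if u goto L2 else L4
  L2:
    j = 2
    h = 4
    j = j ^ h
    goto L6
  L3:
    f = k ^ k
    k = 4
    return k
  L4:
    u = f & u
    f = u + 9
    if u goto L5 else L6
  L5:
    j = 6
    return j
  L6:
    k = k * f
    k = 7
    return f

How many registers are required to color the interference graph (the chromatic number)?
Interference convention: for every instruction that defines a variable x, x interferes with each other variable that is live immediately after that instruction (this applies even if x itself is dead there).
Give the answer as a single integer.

Answer: 4

Analysis:
def/use:
  L0: def={f,k,u} ue=∅
  L1: def={u} ue=∅
  L2: def={h,j} ue=∅
  L3: def={f,k} ue={k}
  L4: def={f,u} ue={f,u}
  L5: def={j} ue=∅
  L6: def={k} ue={f,k}

Backward fixpoint:
  L0: in=∅ out={f,k}
  L1: in={f,k} out={f,k,u}
  L2: in={f,k} out={f,k}
  L3: in={k} out=∅
  L4: in={f,k,u} out={f,k}
  L5: in=∅ out=∅
  L6: in={f,k} out=∅

Interference:
  f: {h,j,k,u}
  h: {f,j,k}
  j: {f,h,k}
  k: {f,h,j,u}
  u: {f,k}

Colouring:
  {f,h,j,k} pairwise interfere (4-clique) ⇒ χ ≥ 4
  assign f→R0 h→R2 j→R3 k→R1 u→R2 — no edge inside a register ⇒ χ ≤ 4
  χ = 4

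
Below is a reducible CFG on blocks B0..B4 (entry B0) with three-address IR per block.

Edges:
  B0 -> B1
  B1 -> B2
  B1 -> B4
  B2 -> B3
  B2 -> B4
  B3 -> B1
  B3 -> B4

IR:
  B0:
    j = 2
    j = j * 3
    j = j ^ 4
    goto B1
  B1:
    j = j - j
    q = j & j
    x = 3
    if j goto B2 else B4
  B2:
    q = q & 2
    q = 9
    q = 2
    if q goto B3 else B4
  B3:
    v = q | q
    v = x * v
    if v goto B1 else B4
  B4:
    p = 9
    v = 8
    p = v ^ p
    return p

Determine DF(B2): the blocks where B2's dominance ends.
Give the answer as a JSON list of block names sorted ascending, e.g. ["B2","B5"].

Answer: ["B1", "B4"]

Working:
idom tree: B1←B0 B2←B1 B3←B2 B4←B1
Join-block Dom:
  B1: preds {B0,B3}: {B0} ∩ {B0,B1,B2,B3} = {B0}; idom=B0
  B4: preds {B1,B2,B3}: {B0,B1} ∩ {B0,B1,B2} ∩ {B0,B1,B2,B3} = {B0,B1}; idom=B1

DF derivation:
  B1←B0: walk · to B0
  B1←B3: walk B3→B2→B1 to B0
  B4←B1: walk · to B1
  B4←B2: walk B2 to B1
  B4←B3: walk B3→B2 to B1
  B0 → ∅
  B1 → {B1}
  B2 → {B1,B4}
  B3 → {B1,B4}
  B4 → ∅

DF(B2) = ["B1", "B4"]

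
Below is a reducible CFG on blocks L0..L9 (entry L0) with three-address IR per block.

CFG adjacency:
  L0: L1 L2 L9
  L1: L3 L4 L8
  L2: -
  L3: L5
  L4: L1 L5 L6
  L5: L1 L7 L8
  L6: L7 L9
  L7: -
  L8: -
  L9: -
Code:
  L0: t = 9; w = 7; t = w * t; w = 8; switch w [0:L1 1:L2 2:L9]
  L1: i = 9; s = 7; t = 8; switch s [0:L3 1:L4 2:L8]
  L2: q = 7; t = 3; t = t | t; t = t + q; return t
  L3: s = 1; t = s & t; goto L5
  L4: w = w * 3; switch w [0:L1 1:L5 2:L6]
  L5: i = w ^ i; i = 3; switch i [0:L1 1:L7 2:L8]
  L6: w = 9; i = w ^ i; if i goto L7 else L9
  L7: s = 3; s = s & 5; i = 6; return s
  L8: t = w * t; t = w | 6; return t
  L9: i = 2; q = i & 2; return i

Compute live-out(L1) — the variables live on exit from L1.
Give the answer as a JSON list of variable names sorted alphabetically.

Per-block:
  L0: def={t,w} ue=∅
  L1: def={i,s,t} ue=∅
  L2: def={q,t} ue=∅
  L3: def={s,t} ue={t}
  L4: def={w} ue={w}
  L5: def={i} ue={i,w}
  L6: def={i,w} ue={i}
  L7: def={i,s} ue=∅
  L8: def={t} ue={t,w}
  L9: def={i,q} ue=∅

Liveness:
  live L0: ∅→{w}
  live L1: {w}→{i,t,w}
  live L2: ∅→∅
  live L3: {i,t,w}→{i,t,w}
  live L4: {i,t,w}→{i,t,w}
  live L5: {i,t,w}→{t,w}
  live L6: {i}→∅
  live L7: ∅→∅
  live L8: {t,w}→∅
  live L9: ∅→∅

live-out(L1) = ["i", "t", "w"]

Answer: ["i", "t", "w"]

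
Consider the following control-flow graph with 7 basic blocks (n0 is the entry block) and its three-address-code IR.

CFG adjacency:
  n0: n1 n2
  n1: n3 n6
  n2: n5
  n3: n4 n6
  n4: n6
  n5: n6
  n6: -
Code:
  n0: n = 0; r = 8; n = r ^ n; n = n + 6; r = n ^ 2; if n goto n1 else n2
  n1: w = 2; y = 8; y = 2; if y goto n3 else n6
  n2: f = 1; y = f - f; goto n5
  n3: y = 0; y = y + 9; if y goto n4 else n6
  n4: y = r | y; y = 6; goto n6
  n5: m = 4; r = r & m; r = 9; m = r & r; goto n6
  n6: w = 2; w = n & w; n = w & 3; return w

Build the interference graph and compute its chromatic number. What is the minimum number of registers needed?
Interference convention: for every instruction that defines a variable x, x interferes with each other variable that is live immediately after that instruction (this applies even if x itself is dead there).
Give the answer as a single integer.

Answer: 3

Analysis:
Block summaries:
  n0 def {n,r} use ∅
  n1 def {w,y} use ∅
  n2 def {f,y} use ∅
  n3 def {y} use ∅
  n4 def {y} use {r,y}
  n5 def {m,r} use {r}
  n6 def {n,w} use {n}

Liveness:
  live n0: ∅→{n,r}
  live n1: {n,r}→{n,r}
  live n2: {n,r}→{n,r}
  live n3: {n,r}→{n,r,y}
  live n4: {n,r,y}→{n}
  live n5: {n,r}→{n}
  live n6: {n}→∅

Conflict graph:
  f — {n,r}
  m — {n,r}
  n — {f,m,r,w,y}
  r — {f,m,n,w,y}
  w — {n,r}
  y — {n,r}

Colouring:
  clique {f,n,r} ⇒ need ≥ 3
  3-colouring: R0={n}  R1={r}  R2={f,m,w,y}
  χ = 3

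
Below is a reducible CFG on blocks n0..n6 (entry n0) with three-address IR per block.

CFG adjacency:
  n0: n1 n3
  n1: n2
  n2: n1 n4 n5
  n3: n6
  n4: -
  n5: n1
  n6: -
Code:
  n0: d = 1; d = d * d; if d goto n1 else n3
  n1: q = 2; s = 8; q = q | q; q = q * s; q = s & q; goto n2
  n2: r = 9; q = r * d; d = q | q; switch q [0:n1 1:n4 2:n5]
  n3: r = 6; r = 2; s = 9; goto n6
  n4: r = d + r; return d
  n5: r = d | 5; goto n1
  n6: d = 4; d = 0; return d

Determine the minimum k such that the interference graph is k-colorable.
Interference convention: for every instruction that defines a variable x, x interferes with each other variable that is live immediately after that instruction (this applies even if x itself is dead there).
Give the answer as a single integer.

Answer: 3

Analysis:
Block summaries:
  n0: def={d} ue=∅
  n1: def={q,s} ue=∅
  n2: def={d,q,r} ue={d}
  n3: def={r,s} ue=∅
  n4: def={r} ue={d,r}
  n5: def={r} ue={d}
  n6: def={d} ue=∅

Live sets:
  n0 li=∅ lo={d}
  n1 li={d} lo={d}
  n2 li={d} lo={d,r}
  n3 li=∅ lo=∅
  n4 li={d,r} lo=∅
  n5 li={d} lo={d}
  n6 li=∅ lo=∅

Interference:
  d↔{q,r,s}
  q↔{d,r,s}
  r↔{d,q}
  s↔{d,q}

Registers:
  lower bound: {d,q,r} mutually conflict ⇒ χ ≥ 3
  assign d→c0 q→c1 r→c2 s→c2 — no edge inside a register ⇒ χ ≤ 3
  χ = 3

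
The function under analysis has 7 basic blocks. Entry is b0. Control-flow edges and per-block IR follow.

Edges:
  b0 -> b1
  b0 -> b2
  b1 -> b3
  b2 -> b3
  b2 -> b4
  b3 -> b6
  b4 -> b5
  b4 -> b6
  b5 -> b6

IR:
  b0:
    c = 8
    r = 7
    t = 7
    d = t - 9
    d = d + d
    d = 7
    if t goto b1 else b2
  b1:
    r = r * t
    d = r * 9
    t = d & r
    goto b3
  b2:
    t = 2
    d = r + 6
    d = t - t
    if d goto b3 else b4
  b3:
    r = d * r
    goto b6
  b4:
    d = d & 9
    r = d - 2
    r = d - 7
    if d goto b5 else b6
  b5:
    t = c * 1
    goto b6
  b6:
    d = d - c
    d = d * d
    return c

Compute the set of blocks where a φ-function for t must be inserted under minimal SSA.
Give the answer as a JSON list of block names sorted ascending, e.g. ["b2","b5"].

idom tree: b1←b0 b2←b0 b3←b0 b4←b2 b5←b4 b6←b0
Dom at joins:
  b3: preds {b1,b2}: {b0,b1} ∩ {b0,b2} = {b0}; idom=b0
  b6: preds {b3,b4,b5}: {b0,b3} ∩ {b0,b2,b4} ∩ {b0,b2,b4,b5} = {b0}; idom=b0

DF derivation:
  b3←b1: walk b1 to b0
  b3←b2: walk b2 to b0
  b6←b3: walk b3 to b0
  b6←b4: walk b4→b2 to b0
  b6←b5: walk b5→b4→b2 to b0
  DF(b0)=∅
  DF(b1)={b3}
  DF(b2)={b3,b6}
  DF(b3)={b6}
  DF(b4)={b6}
  DF(b5)={b6}
  DF(b6)=∅

φ for t: defs {b0,b1,b2,b5}
  DF⁺ = {b3,b6}

Answer: ["b3", "b6"]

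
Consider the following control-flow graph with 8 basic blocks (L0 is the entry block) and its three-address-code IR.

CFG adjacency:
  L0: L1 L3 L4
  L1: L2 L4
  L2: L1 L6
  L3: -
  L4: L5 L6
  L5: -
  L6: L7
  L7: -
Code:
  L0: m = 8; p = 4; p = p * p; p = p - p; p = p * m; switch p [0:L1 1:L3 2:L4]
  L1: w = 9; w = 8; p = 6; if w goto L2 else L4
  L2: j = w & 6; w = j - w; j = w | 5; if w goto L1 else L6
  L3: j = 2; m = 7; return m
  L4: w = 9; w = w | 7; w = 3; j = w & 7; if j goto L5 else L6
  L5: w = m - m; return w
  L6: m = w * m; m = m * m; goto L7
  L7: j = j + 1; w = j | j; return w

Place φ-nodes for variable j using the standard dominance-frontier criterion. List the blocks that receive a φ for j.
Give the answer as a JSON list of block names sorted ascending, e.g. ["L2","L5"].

Answer: ["L1", "L4", "L6"]

Working:
idom tree: L1←L0 L2←L1 L3←L0 L4←L0 L5←L4 L6←L0 L7←L6
Dom at joins:
  L1: preds {L0,L2}: {L0} ∩ {L0,L1,L2} = {L0}; idom=L0
  L4: preds {L0,L1}: {L0} ∩ {L0,L1} = {L0}; idom=L0
  L6: preds {L2,L4}: {L0,L1,L2} ∩ {L0,L4} = {L0}; idom=L0

Frontier:
  L1←L0: walk · to L0
  L1←L2: walk L2→L1 to L0
  L4←L0: walk · to L0
  L4←L1: walk L1 to L0
  L6←L2: walk L2→L1 to L0
  L6←L4: walk L4 to L0
  L0 → ∅
  L1 → {L1,L4,L6}
  L2 → {L1,L6}
  L3 → ∅
  L4 → {L6}
  L5 → ∅
  L6 → ∅
  L7 → ∅

φ for j: defs {L2,L3,L4,L7}
  DF⁺ = {L1,L4,L6}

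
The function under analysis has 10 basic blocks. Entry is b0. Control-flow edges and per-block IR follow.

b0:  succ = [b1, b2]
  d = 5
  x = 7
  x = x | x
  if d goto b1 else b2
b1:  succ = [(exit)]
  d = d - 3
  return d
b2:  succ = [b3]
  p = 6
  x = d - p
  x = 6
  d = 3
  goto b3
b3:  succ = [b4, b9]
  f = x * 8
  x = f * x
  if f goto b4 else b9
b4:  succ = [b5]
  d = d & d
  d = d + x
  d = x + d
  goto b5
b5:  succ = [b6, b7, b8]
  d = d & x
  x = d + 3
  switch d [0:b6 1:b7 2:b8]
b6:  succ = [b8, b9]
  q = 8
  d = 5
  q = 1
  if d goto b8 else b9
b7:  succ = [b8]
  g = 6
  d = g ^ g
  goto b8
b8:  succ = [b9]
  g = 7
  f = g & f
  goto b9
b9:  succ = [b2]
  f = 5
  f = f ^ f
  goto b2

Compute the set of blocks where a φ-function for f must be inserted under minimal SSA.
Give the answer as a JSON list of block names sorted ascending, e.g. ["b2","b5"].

idom tree: b1←b0 b2←b0 b3←b2 b4←b3 b5←b4 b6←b5 b7←b5 b8←b5 b9←b3
Join-block Dom:
  b2: preds {b0,b9}: {b0} ∩ {b0,b2,b3,b9} = {b0}; idom=b0
  b8: preds {b5,b6,b7}: {b0,b2,b3,b4,b5} ∩ {b0,b2,b3,b4,b5,b6} ∩ {b0,b2,b3,b4,b5,b7} = {b0,b2,b3,b4,b5}; idom=b5
  b9: preds {b3,b6,b8}: {b0,b2,b3} ∩ {b0,b2,b3,b4,b5,b6} ∩ {b0,b2,b3,b4,b5,b8} = {b0,b2,b3}; idom=b3

Frontier:
  b2←b0: walk · to b0
  b2←b9: walk b9→b3→b2 to b0
  b8←b5: walk · to b5
  b8←b6: walk b6 to b5
  b8←b7: walk b7 to b5
  b9←b3: walk · to b3
  b9←b6: walk b6→b5→b4 to b3
  b9←b8: walk b8→b5→b4 to b3
  b0: DF=∅
  b1: DF=∅
  b2: DF={b2}
  b3: DF={b2}
  b4: DF={b9}
  b5: DF={b9}
  b6: DF={b8,b9}
  b7: DF={b8}
  b8: DF={b9}
  b9: DF={b2}

φ for f: defs {b3,b8,b9}
  DF⁺ = {b2,b9}

Answer: ["b2", "b9"]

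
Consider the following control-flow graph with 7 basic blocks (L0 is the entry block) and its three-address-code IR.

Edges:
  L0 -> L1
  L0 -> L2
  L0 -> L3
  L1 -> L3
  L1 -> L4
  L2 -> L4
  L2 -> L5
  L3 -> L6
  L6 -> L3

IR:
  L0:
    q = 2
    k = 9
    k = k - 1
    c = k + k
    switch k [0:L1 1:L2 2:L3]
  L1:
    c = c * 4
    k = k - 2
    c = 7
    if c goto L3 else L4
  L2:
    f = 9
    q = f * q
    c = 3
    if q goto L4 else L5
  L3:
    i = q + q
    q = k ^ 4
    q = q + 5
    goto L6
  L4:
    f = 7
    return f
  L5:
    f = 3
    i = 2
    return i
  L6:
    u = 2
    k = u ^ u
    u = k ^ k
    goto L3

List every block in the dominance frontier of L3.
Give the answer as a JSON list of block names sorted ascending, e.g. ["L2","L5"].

Answer: ["L3"]

Derivation:
idom tree: L1←L0 L2←L0 L3←L0 L4←L0 L5←L2 L6←L3
Dom at joins:
  L3: preds {L0,L1,L6}: {L0} ∩ {L0,L1} ∩ {L0,L3,L6} = {L0}; idom=L0
  L4: preds {L1,L2}: {L0,L1} ∩ {L0,L2} = {L0}; idom=L0

DF walk-up:
  join L3 pred L0: · stop@L0
  join L3 pred L1: L1 stop@L0
  join L3 pred L6: L6→L3 stop@L0
  join L4 pred L1: L1 stop@L0
  join L4 pred L2: L2 stop@L0
  DF(L0)=∅
  DF(L1)={L3,L4}
  DF(L2)={L4}
  DF(L3)={L3}
  DF(L4)=∅
  DF(L5)=∅
  DF(L6)={L3}

DF(L3) = ["L3"]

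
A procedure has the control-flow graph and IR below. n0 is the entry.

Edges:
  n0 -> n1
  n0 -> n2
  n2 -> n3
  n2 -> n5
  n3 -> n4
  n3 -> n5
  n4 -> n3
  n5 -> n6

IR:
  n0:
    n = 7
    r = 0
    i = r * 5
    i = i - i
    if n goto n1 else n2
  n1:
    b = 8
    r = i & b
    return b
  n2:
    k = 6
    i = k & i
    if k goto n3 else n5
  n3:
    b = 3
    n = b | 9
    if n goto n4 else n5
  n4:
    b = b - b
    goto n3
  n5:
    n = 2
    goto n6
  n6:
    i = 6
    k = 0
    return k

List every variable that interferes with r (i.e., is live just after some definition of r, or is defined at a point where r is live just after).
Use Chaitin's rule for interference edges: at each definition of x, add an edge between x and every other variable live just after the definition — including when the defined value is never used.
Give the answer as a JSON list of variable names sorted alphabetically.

Per-block:
  n0: def={i,n,r} ue=∅
  n1: def={b,r} ue={i}
  n2: def={i,k} ue={i}
  n3: def={b,n} ue=∅
  n4: def={b} ue={b}
  n5: def={n} ue=∅
  n6: def={i,k} ue=∅

Liveness:
  n0: in=∅ out={i}
  n1: in={i} out=∅
  n2: in={i} out=∅
  n3: in=∅ out={b}
  n4: in={b} out=∅
  n5: in=∅ out=∅
  n6: in=∅ out=∅

Interference:
  b: {i,n,r}
  i: {b,k,n}
  k: {i}
  n: {b,i,r}
  r: {b,n}

N(r) = ["b", "n"]

Answer: ["b", "n"]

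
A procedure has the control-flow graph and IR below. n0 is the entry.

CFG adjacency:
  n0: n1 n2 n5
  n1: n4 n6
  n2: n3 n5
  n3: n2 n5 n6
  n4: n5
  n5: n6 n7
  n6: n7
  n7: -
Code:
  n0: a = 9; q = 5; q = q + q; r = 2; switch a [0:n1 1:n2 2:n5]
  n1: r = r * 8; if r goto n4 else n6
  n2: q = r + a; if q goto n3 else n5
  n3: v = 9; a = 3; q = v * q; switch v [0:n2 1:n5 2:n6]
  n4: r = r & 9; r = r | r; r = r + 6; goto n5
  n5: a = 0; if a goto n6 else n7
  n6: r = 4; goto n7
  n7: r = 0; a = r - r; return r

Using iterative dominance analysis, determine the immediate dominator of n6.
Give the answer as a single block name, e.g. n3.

Answer: n0

Analysis:
idom tree: n1←n0 n2←n0 n3←n2 n4←n1 n5←n0 n6←n0 n7←n0
Join-block Dom:
  n2: preds {n0,n3}: {n0} ∩ {n0,n2,n3} = {n0}; idom=n0
  n5: preds {n0,n2,n3,n4}: {n0} ∩ {n0,n2} ∩ {n0,n2,n3} ∩ {n0,n1,n4} = {n0}; idom=n0
  n6: preds {n1,n3,n5}: {n0,n1} ∩ {n0,n2,n3} ∩ {n0,n5} = {n0}; idom=n0
  n7: preds {n5,n6}: {n0,n5} ∩ {n0,n6} = {n0}; idom=n0

idom(n6) = n0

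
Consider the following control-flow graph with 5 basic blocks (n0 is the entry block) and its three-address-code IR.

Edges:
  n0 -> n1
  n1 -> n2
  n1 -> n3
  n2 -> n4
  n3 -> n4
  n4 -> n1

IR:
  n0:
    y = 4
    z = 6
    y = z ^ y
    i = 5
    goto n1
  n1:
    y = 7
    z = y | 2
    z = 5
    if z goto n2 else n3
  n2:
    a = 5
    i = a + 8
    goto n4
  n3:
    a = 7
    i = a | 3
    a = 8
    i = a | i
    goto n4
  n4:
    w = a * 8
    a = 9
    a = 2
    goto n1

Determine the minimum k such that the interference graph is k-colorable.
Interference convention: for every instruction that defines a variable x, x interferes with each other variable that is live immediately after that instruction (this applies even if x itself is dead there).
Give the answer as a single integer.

Answer: 2

Analysis:
Block summaries:
  n0: def={i,y,z} ue=∅
  n1: def={y,z} ue=∅
  n2: def={a,i} ue=∅
  n3: def={a,i} ue=∅
  n4: def={a,w} ue={a}

Live sets:
  n0 li=∅ lo=∅
  n1 li=∅ lo=∅
  n2 li=∅ lo={a}
  n3 li=∅ lo={a}
  n4 li={a} lo=∅

Conflict graph:
  a: {i}
  i: {a}
  w: ∅
  y: {z}
  z: {y}

Chromatic number:
  {a,i} pairwise interfere (2-clique) ⇒ χ ≥ 2
  2-colouring: c0={a,w,y}  c1={i,z}
  χ = 2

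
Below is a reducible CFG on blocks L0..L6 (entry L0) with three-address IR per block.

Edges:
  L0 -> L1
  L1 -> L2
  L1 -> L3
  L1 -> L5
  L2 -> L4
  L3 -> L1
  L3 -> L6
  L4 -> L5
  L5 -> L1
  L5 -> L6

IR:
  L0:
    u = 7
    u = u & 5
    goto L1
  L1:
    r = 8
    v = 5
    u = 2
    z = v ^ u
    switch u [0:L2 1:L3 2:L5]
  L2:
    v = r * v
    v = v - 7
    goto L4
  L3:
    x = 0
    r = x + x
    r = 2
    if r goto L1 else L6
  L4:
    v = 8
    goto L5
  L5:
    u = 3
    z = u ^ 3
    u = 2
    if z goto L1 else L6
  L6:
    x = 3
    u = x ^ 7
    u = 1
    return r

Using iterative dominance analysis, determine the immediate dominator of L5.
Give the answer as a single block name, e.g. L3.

Answer: L1

Working:
idom tree: L1←L0 L2←L1 L3←L1 L4←L2 L5←L1 L6←L1
Join-block Dom:
  L1: preds {L0,L3,L5}: {L0} ∩ {L0,L1,L3} ∩ {L0,L1,L5} = {L0}; idom=L0
  L5: preds {L1,L4}: {L0,L1} ∩ {L0,L1,L2,L4} = {L0,L1}; idom=L1
  L6: preds {L3,L5}: {L0,L1,L3} ∩ {L0,L1,L5} = {L0,L1}; idom=L1

idom(L5) = L1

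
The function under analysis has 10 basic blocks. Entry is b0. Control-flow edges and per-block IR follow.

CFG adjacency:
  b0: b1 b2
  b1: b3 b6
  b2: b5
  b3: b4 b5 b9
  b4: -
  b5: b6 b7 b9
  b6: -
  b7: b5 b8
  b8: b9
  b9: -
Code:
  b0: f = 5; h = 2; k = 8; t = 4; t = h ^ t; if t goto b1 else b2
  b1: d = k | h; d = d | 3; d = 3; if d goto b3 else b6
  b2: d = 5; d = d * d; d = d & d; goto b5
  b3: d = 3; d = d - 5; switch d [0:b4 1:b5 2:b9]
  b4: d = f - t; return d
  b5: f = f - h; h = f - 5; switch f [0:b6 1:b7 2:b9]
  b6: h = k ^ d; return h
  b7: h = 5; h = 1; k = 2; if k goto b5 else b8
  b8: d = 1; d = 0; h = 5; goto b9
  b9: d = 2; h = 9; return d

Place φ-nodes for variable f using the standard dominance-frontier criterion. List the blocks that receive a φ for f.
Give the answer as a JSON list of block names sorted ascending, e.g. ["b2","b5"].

Answer: ["b5", "b6", "b9"]

Working:
idom tree: b1←b0 b2←b0 b3←b1 b4←b3 b5←b0 b6←b0 b7←b5 b8←b7 b9←b0
Dom at joins:
  b5: preds {b2,b3,b7}: {b0,b2} ∩ {b0,b1,b3} ∩ {b0,b5,b7} = {b0}; idom=b0
  b6: preds {b1,b5}: {b0,b1} ∩ {b0,b5} = {b0}; idom=b0
  b9: preds {b3,b5,b8}: {b0,b1,b3} ∩ {b0,b5} ∩ {b0,b5,b7,b8} = {b0}; idom=b0

DF derivation:
  b5←b2: walk b2 to b0
  b5←b3: walk b3→b1 to b0
  b5←b7: walk b7→b5 to b0
  b6←b1: walk b1 to b0
  b6←b5: walk b5 to b0
  b9←b3: walk b3→b1 to b0
  b9←b5: walk b5 to b0
  b9←b8: walk b8→b7→b5 to b0
  b0: DF=∅
  b1: DF={b5,b6,b9}
  b2: DF={b5}
  b3: DF={b5,b9}
  b4: DF=∅
  b5: DF={b5,b6,b9}
  b6: DF=∅
  b7: DF={b5,b9}
  b8: DF={b9}
  b9: DF=∅

φ for f: defs {b0,b5}
  DF⁺ = {b5,b6,b9}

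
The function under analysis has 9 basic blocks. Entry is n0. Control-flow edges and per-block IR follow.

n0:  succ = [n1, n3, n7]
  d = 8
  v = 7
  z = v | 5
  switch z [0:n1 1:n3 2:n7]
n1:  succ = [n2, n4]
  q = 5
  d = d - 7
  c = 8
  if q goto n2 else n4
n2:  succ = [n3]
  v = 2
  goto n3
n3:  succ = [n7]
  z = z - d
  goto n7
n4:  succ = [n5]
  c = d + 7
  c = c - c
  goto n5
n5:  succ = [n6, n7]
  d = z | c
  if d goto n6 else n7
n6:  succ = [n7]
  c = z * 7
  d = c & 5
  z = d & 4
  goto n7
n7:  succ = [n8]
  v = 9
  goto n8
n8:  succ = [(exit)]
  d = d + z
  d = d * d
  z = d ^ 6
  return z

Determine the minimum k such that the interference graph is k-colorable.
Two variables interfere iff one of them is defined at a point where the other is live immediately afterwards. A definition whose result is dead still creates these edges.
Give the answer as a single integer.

Answer: 4

Analysis:
Block summaries:
  n0: def={d,v,z} ue=∅
  n1: def={c,d,q} ue={d}
  n2: def={v} ue=∅
  n3: def={z} ue={d,z}
  n4: def={c} ue={d}
  n5: def={d} ue={c,z}
  n6: def={c,d,z} ue={z}
  n7: def={v} ue=∅
  n8: def={d,z} ue={d,z}

Backward fixpoint:
  n0 li=∅ lo={d,z}
  n1 li={d,z} lo={d,z}
  n2 li={d,z} lo={d,z}
  n3 li={d,z} lo={d,z}
  n4 li={d,z} lo={c,z}
  n5 li={c,z} lo={d,z}
  n6 li={z} lo={d,z}
  n7 li={d,z} lo={d,z}
  n8 li={d,z} lo=∅

Interference:
  c — {d,q,z}
  d — {c,q,v,z}
  q — {c,d,z}
  v — {d,z}
  z — {c,d,q,v}

Colouring:
  clique {c,d,q,z} ⇒ need ≥ 4
  4-colouring: r0={d}  r1={z}  r2={c,v}  r3={q}
  χ = 4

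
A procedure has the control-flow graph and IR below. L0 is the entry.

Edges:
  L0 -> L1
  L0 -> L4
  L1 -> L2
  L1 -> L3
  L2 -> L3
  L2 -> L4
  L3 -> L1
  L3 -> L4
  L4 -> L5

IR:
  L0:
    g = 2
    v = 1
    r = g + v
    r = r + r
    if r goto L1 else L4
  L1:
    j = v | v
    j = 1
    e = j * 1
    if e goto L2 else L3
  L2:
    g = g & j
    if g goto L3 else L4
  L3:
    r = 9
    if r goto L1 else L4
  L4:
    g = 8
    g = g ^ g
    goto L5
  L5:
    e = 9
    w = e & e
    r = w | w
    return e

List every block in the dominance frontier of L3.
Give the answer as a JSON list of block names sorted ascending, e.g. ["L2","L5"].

idom tree: L1←L0 L2←L1 L3←L1 L4←L0 L5←L4
Dom∩ at merges:
  L1: preds {L0,L3}: {L0} ∩ {L0,L1,L3} = {L0}; idom=L0
  L3: preds {L1,L2}: {L0,L1} ∩ {L0,L1,L2} = {L0,L1}; idom=L1
  L4: preds {L0,L2,L3}: {L0} ∩ {L0,L1,L2} ∩ {L0,L1,L3} = {L0}; idom=L0

DF walk-up:
  join L1 pred L0: · stop@L0
  join L1 pred L3: L3→L1 stop@L0
  join L3 pred L1: · stop@L1
  join L3 pred L2: L2 stop@L1
  join L4 pred L0: · stop@L0
  join L4 pred L2: L2→L1 stop@L0
  join L4 pred L3: L3→L1 stop@L0
  L0: DF=∅
  L1: DF={L1,L4}
  L2: DF={L3,L4}
  L3: DF={L1,L4}
  L4: DF=∅
  L5: DF=∅

DF(L3) = ["L1", "L4"]

Answer: ["L1", "L4"]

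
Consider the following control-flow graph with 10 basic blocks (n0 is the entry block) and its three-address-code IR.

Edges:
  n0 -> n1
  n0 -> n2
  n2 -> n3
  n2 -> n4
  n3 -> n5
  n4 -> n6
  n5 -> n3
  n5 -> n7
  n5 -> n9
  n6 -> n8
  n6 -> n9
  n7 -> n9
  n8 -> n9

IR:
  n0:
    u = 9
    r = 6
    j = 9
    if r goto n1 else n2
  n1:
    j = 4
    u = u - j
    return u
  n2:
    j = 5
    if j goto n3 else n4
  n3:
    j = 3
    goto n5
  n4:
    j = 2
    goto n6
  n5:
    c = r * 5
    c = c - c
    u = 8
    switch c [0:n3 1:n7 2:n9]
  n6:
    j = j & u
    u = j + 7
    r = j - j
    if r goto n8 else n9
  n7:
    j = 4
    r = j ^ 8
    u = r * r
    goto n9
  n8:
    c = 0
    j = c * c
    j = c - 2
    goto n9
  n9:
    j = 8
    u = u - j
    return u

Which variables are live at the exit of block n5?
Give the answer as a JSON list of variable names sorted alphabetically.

Answer: ["r", "u"]

Derivation:
Per-block:
  n0: {j,r,u} / ∅
  n1: {j,u} / {u}
  n2: {j} / ∅
  n3: {j} / ∅
  n4: {j} / ∅
  n5: {c,u} / {r}
  n6: {j,r,u} / {j,u}
  n7: {j,r,u} / ∅
  n8: {c,j} / ∅
  n9: {j,u} / {u}

Backward fixpoint:
  live n0: ∅→{r,u}
  live n1: {u}→∅
  live n2: {r,u}→{r,u}
  live n3: {r}→{r}
  live n4: {u}→{j,u}
  live n5: {r}→{r,u}
  live n6: {j,u}→{u}
  live n7: ∅→{u}
  live n8: {u}→{u}
  live n9: {u}→∅

live-out(n5) = ["r", "u"]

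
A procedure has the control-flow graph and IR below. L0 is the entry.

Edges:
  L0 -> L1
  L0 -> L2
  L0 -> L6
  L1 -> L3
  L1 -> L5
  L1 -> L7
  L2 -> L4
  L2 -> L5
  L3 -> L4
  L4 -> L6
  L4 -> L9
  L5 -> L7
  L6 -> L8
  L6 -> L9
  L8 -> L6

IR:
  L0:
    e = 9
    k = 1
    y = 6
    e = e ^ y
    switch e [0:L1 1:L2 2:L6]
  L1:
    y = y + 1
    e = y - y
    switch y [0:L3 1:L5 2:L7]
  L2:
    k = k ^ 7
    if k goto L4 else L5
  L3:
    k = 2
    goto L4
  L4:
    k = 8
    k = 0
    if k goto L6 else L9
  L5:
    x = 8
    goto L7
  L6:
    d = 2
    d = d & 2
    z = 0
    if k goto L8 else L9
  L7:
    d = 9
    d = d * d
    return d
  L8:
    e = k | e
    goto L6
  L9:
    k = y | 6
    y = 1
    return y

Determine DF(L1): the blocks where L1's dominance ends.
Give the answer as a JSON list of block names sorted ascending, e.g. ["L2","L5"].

Answer: ["L4", "L5", "L7"]

Derivation:
idom tree: L1←L0 L2←L0 L3←L1 L4←L0 L5←L0 L6←L0 L7←L0 L8←L6 L9←L0
Dom∩ at merges:
  L4: preds {L2,L3}: {L0,L2} ∩ {L0,L1,L3} = {L0}; idom=L0
  L5: preds {L1,L2}: {L0,L1} ∩ {L0,L2} = {L0}; idom=L0
  L6: preds {L0,L4,L8}: {L0} ∩ {L0,L4} ∩ {L0,L6,L8} = {L0}; idom=L0
  L7: preds {L1,L5}: {L0,L1} ∩ {L0,L5} = {L0}; idom=L0
  L9: preds {L4,L6}: {L0,L4} ∩ {L0,L6} = {L0}; idom=L0

DF walk-up:
  L4←L2: walk L2 to L0
  L4←L3: walk L3→L1 to L0
  L5←L1: walk L1 to L0
  L5←L2: walk L2 to L0
  L6←L0: walk · to L0
  L6←L4: walk L4 to L0
  L6←L8: walk L8→L6 to L0
  L7←L1: walk L1 to L0
  L7←L5: walk L5 to L0
  L9←L4: walk L4 to L0
  L9←L6: walk L6 to L0
  L0: DF=∅
  L1: DF={L4,L5,L7}
  L2: DF={L4,L5}
  L3: DF={L4}
  L4: DF={L6,L9}
  L5: DF={L7}
  L6: DF={L6,L9}
  L7: DF=∅
  L8: DF={L6}
  L9: DF=∅

DF(L1) = ["L4", "L5", "L7"]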